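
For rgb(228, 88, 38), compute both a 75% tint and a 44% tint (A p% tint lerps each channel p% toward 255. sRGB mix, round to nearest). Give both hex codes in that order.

75% tint:
  R: 228 + 0.75×(255−228) = 228 + 20.25 = 248.25 → 248
  G: 88 + 0.75×(255−88) = 88 + 125.25 = 213.25 → 213
  B: 38 + 0.75×(255−38) = 38 + 162.75 = 200.75 → 201
  → #F8D5C9
44% tint:
  R: 228 + 0.44×(255−228) = 228 + 11.88 = 239.88 → 240
  G: 88 + 73.48 = 161.48 → 161
  B: 38 + 95.48 = 133.48 → 133
  → #F0A185

#F8D5C9, #F0A185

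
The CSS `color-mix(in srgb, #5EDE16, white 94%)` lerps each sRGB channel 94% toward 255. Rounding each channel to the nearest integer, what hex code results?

#F5FDF1

#5EDE16 is rgb(94, 222, 22).
Lerp each channel 94% toward 255:
  R: 94 + 0.94×(255−94) = 94 + 151.34 = 245.34 → 245
  G: 222 + 31.02 = 253.02 → 253
  B: 22 + 219.02 = 241.02 → 241
rgb(245, 253, 241) = #F5FDF1.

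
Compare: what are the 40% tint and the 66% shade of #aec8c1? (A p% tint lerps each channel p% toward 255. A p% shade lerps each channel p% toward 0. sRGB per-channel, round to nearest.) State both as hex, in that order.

#aec8c1 is rgb(174, 200, 193).
40% tint:
  R: 174 + 32.4 = 206.4 → 206
  G: 200 + 22 = 222 → 222
  B: 193 + 0.4×(255−193) = 193 + 24.8 = 217.8 → 218
  → #cededa
66% shade:
  R: 174 + 0.66×(0−174) = 174 − 114.84 = 59.16 → 59
  G: 200 + 0.66×(0−200) = 200 − 132 = 68 → 68
  B: 193 + 0.66×(0−193) = 193 − 127.38 = 65.62 → 66
  → #3b4442

#cededa, #3b4442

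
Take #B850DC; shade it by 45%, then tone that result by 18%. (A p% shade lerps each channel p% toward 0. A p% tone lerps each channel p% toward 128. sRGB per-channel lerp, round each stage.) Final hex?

#6A3B7A

#B850DC is rgb(184, 80, 220).
Lerp each channel 45% toward 0:
  R: 184 − 82.8 = 101.2 → 101
  G: 80 + 0.45×(0−80) = 80 − 36 = 44 → 44
  B: 220 + 0.45×(0−220) = 220 − 99 = 121 → 121
After the shade: rgb(101, 44, 121) = #652C79.
Per channel, c → c + 0.18(128 − c):
  R: 101 + 0.18×(128−101) = 101 + 4.86 = 105.86 → 106
  G: 44 + 0.18×(128−44) = 44 + 15.12 = 59.12 → 59
  B: 121 + 0.18×(128−121) = 121 + 1.26 = 122.26 → 122
rgb(106, 59, 122) = #6A3B7A.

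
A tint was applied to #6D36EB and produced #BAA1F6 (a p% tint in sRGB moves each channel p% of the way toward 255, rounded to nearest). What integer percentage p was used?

#6D36EB is rgb(109, 54, 235); #BAA1F6 is rgb(186, 161, 246).
On the G channel (widest range): 161 ≈ 54 + (p/100)(255 − 54), so p ≈ 100×(161 − 54)/(255 − 54) = 10700/201 = 53.23.
p = 53 reproduces all three channels after rounding.

53%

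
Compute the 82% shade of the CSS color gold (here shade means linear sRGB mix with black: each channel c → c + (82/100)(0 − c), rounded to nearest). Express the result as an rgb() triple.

rgb(46, 39, 0)

CSS gold is rgb(255, 215, 0).
An 82% shade moves each channel 82% toward 0:
  R: 255 + 0.82×(0−255) = 255 − 209.1 = 45.9 → 46
  G: 215 + 0.82×(0−215) = 215 − 176.3 = 38.7 → 39
  B: 0 + 0.82×(0−0) = 0 + 0 = 0 → 0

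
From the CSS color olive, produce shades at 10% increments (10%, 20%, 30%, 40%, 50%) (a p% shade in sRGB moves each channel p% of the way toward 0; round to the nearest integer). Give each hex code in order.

#737300, #666600, #5A5A00, #4D4D00, #404000

CSS olive is rgb(128, 128, 0).
10%: (128 − 12.8 = 115.2→115, 128 − 12.8 = 115.2→115, 0→0) → #737300
20%: (128 − 25.6 = 102.4→102, 128 − 25.6 = 102.4→102, 0→0) → #666600
30%: (128 − 38.4 = 89.6→90, 128 − 38.4 = 89.6→90, 0→0) → #5A5A00
40%: (128 − 51.2 = 76.8→77, 128 − 51.2 = 76.8→77, 0→0) → #4D4D00
50%: (128 − 64 = 64→64, 128 − 64 = 64→64, 0→0) → #404000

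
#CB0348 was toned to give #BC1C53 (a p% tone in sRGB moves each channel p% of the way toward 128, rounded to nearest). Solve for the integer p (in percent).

#CB0348 is rgb(203, 3, 72); #BC1C53 is rgb(188, 28, 83).
On the G channel (widest range): 28 ≈ 3 + (p/100)(128 − 3), so p ≈ 100×(28 − 3)/(128 − 3) = 2500/125 = 20.00.
p = 20 reproduces all three channels after rounding.

20%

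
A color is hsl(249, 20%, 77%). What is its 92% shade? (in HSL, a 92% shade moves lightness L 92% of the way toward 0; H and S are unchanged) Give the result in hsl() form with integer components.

L moves 92% from 77 toward 0: 77 − 70.84 = 6.16 → 6.
H and S are unchanged.

hsl(249, 20%, 6%)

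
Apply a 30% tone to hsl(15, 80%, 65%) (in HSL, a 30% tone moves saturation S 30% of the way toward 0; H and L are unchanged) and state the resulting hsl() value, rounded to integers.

hsl(15, 56%, 65%)

S moves 30% from 80 toward 0: 80 − 24 = 56 → 56.
H and L are unchanged.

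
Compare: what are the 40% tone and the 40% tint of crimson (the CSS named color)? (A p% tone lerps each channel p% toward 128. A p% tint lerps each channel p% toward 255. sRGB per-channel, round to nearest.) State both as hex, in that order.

#B73F57, #EA728A

CSS crimson is rgb(220, 20, 60).
40% tone:
  R: 220 + 0.4×(128−220) = 220 − 36.8 = 183.2 → 183
  G: 20 + 43.2 = 63.2 → 63
  B: 60 + 27.2 = 87.2 → 87
  → #B73F57
40% tint:
  R: 220 + 0.4×(255−220) = 220 + 14 = 234 → 234
  G: 20 + 0.4×(255−20) = 20 + 94 = 114 → 114
  B: 60 + 0.4×(255−60) = 60 + 78 = 138 → 138
  → #EA728A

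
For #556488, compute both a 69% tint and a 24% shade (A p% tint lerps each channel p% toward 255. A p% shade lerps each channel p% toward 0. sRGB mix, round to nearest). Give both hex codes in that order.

#556488 is rgb(85, 100, 136).
69% tint:
  R: 85 + 0.69×(255−85) = 85 + 117.3 = 202.3 → 202
  G: 100 + 0.69×(255−100) = 100 + 106.95 = 206.95 → 207
  B: 136 + 0.69×(255−136) = 136 + 82.11 = 218.11 → 218
  → #CACFDA
24% shade:
  R: 85 − 20.4 = 64.6 → 65
  G: 100 + 0.24×(0−100) = 100 − 24 = 76 → 76
  B: 136 − 32.64 = 103.36 → 103
  → #414C67

#CACFDA, #414C67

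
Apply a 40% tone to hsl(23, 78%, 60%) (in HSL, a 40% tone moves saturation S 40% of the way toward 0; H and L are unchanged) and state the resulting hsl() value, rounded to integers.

hsl(23, 47%, 60%)

S moves 40% from 78 toward 0: 78 − 31.2 = 46.8 → 47.
H and L are unchanged.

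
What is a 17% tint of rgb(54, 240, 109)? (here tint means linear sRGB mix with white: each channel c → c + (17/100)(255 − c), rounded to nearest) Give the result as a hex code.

#58F386

Per channel, c → c + 0.17(255 − c):
  R: 54 + 0.17×(255−54) = 54 + 34.17 = 88.17 → 88
  G: 240 + 2.55 = 242.55 → 243
  B: 109 + 0.17×(255−109) = 109 + 24.82 = 133.82 → 134
rgb(88, 243, 134) = #58F386.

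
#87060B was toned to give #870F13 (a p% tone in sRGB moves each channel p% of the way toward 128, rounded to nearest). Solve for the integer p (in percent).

7%

#87060B is rgb(135, 6, 11); #870F13 is rgb(135, 15, 19).
On the G channel (widest range): 15 ≈ 6 + (p/100)(128 − 6), so p ≈ 100×(15 − 6)/(128 − 6) = 900/122 = 7.38.
p = 7 reproduces all three channels after rounding.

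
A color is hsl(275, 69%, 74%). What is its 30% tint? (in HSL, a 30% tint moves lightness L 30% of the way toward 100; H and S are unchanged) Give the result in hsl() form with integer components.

L moves 30% from 74 toward 100: 74 + 7.8 = 81.8 → 82.
H and S are unchanged.

hsl(275, 69%, 82%)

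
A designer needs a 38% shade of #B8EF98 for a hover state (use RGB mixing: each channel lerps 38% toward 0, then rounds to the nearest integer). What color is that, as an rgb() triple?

#B8EF98 is rgb(184, 239, 152).
A 38% shade moves each channel 38% toward 0:
  R: 184 + 0.38×(0−184) = 184 − 69.92 = 114.08 → 114
  G: 239 − 90.82 = 148.18 → 148
  B: 152 + 0.38×(0−152) = 152 − 57.76 = 94.24 → 94

rgb(114, 148, 94)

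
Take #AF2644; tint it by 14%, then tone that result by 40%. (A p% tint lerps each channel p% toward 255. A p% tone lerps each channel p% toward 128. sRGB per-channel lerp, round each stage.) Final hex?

#A35C6C

#AF2644 is rgb(175, 38, 68).
A 14% tint moves each channel 14% toward 255:
  R: 175 + 0.14×(255−175) = 175 + 11.2 = 186.2 → 186
  G: 38 + 0.14×(255−38) = 38 + 30.38 = 68.38 → 68
  B: 68 + 0.14×(255−68) = 68 + 26.18 = 94.18 → 94
After the tint: rgb(186, 68, 94) = #BA445E.
Lerp each channel 40% toward 128:
  R: 186 + 0.4×(128−186) = 186 − 23.2 = 162.8 → 163
  G: 68 + 0.4×(128−68) = 68 + 24 = 92 → 92
  B: 94 + 13.6 = 107.6 → 108
rgb(163, 92, 108) = #A35C6C.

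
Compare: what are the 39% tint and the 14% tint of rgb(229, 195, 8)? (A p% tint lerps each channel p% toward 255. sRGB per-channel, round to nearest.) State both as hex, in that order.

#efda68, #e9cb2b

39% tint:
  R: 229 + 10.14 = 239.14 → 239
  G: 195 + 23.4 = 218.4 → 218
  B: 8 + 0.39×(255−8) = 8 + 96.33 = 104.33 → 104
  → #efda68
14% tint:
  R: 229 + 0.14×(255−229) = 229 + 3.64 = 232.64 → 233
  G: 195 + 8.4 = 203.4 → 203
  B: 8 + 0.14×(255−8) = 8 + 34.58 = 42.58 → 43
  → #e9cb2b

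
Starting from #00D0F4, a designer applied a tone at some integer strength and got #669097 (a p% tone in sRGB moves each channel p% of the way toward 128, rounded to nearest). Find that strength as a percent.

80%

#00D0F4 is rgb(0, 208, 244); #669097 is rgb(102, 144, 151).
On the R channel (widest range): 102 ≈ 0 + (p/100)(128 − 0), so p ≈ 100×(102 − 0)/(128 − 0) = 10200/128 = 79.69.
p = 80 reproduces all three channels after rounding.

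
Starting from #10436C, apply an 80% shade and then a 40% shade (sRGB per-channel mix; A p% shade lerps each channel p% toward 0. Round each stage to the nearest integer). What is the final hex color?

#10436C is rgb(16, 67, 108).
Per channel, c → c + 0.8(0 − c):
  R: 16 + 0.8×(0−16) = 16 − 12.8 = 3.2 → 3
  G: 67 + 0.8×(0−67) = 67 − 53.6 = 13.4 → 13
  B: 108 + 0.8×(0−108) = 108 − 86.4 = 21.6 → 22
After the shade: rgb(3, 13, 22) = #030D16.
Lerp each channel 40% toward 0:
  R: 3 + 0.4×(0−3) = 3 − 1.2 = 1.8 → 2
  G: 13 + 0.4×(0−13) = 13 − 5.2 = 7.8 → 8
  B: 22 − 8.8 = 13.2 → 13
rgb(2, 8, 13) = #02080D.

#02080D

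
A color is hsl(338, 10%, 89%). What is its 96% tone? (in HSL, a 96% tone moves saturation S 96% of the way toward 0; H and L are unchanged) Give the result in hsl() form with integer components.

S moves 96% from 10 toward 0: 10 − 9.6 = 0.4 → 0.
H and L are unchanged.

hsl(338, 0%, 89%)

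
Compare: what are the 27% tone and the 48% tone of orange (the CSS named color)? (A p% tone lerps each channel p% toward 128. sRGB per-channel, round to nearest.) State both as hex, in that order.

#DD9B23, #C2933D

CSS orange is rgb(255, 165, 0).
27% tone:
  R: 255 − 34.29 = 220.71 → 221
  G: 165 − 9.99 = 155.01 → 155
  B: 0 + 34.56 = 34.56 → 35
  → #DD9B23
48% tone:
  R: 255 + 0.48×(128−255) = 255 − 60.96 = 194.04 → 194
  G: 165 + 0.48×(128−165) = 165 − 17.76 = 147.24 → 147
  B: 0 + 61.44 = 61.44 → 61
  → #C2933D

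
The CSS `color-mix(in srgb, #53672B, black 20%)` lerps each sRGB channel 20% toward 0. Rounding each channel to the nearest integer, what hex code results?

#53672B is rgb(83, 103, 43).
Per channel, c → c + 0.2(0 − c):
  R: 83 + 0.2×(0−83) = 83 − 16.6 = 66.4 → 66
  G: 103 − 20.6 = 82.4 → 82
  B: 43 + 0.2×(0−43) = 43 − 8.6 = 34.4 → 34
rgb(66, 82, 34) = #425222.

#425222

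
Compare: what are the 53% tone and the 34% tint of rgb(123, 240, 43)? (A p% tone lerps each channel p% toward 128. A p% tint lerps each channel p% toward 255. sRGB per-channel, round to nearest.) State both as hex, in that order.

#7eb558, #a8f573

53% tone:
  R: 123 + 0.53×(128−123) = 123 + 2.65 = 125.65 → 126
  G: 240 + 0.53×(128−240) = 240 − 59.36 = 180.64 → 181
  B: 43 + 0.53×(128−43) = 43 + 45.05 = 88.05 → 88
  → #7eb558
34% tint:
  R: 123 + 0.34×(255−123) = 123 + 44.88 = 167.88 → 168
  G: 240 + 5.1 = 245.1 → 245
  B: 43 + 72.08 = 115.08 → 115
  → #a8f573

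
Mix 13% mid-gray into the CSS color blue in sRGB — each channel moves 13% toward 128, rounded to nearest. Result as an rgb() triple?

CSS blue is rgb(0, 0, 255).
Lerp each channel 13% toward 128:
  R: 0 + 0.13×(128−0) = 0 + 16.64 = 16.64 → 17
  G: 0 + 16.64 = 16.64 → 17
  B: 255 + 0.13×(128−255) = 255 − 16.51 = 238.49 → 238

rgb(17, 17, 238)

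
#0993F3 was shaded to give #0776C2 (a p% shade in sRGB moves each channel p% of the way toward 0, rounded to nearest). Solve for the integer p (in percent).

#0993F3 is rgb(9, 147, 243); #0776C2 is rgb(7, 118, 194).
On the B channel (widest range): 194 ≈ 243 + (p/100)(0 − 243), so p ≈ 100×(194 − 243)/(0 − 243) = -4900/-243 = 20.16.
p = 20 reproduces all three channels after rounding.

20%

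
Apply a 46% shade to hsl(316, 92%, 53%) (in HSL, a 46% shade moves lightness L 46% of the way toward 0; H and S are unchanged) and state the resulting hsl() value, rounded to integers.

hsl(316, 92%, 29%)

L moves 46% from 53 toward 0: 53 − 24.38 = 28.62 → 29.
H and S are unchanged.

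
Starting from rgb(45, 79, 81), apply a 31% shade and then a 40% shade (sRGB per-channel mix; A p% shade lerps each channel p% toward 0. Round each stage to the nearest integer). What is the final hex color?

Lerp each channel 31% toward 0:
  R: 45 + 0.31×(0−45) = 45 − 13.95 = 31.05 → 31
  G: 79 + 0.31×(0−79) = 79 − 24.49 = 54.51 → 55
  B: 81 − 25.11 = 55.89 → 56
After the shade: rgb(31, 55, 56) = #1f3738.
Lerp each channel 40% toward 0:
  R: 31 + 0.4×(0−31) = 31 − 12.4 = 18.6 → 19
  G: 55 − 22 = 33 → 33
  B: 56 − 22.4 = 33.6 → 34
rgb(19, 33, 34) = #132122.

#132122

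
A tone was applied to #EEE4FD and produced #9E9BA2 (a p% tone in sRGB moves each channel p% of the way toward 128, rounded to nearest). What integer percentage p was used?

#EEE4FD is rgb(238, 228, 253); #9E9BA2 is rgb(158, 155, 162).
On the B channel (widest range): 162 ≈ 253 + (p/100)(128 − 253), so p ≈ 100×(162 − 253)/(128 − 253) = -9100/-125 = 72.80.
p = 73 reproduces all three channels after rounding.

73%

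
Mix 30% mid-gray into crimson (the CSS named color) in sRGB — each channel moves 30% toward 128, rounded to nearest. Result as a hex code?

CSS crimson is rgb(220, 20, 60).
Lerp each channel 30% toward 128:
  R: 220 + 0.3×(128−220) = 220 − 27.6 = 192.4 → 192
  G: 20 + 0.3×(128−20) = 20 + 32.4 = 52.4 → 52
  B: 60 + 0.3×(128−60) = 60 + 20.4 = 80.4 → 80
rgb(192, 52, 80) = #C03450.

#C03450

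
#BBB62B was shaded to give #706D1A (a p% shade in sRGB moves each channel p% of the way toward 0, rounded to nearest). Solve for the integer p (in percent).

#BBB62B is rgb(187, 182, 43); #706D1A is rgb(112, 109, 26).
On the R channel (widest range): 112 ≈ 187 + (p/100)(0 − 187), so p ≈ 100×(112 − 187)/(0 − 187) = -7500/-187 = 40.11.
p = 40 reproduces all three channels after rounding.

40%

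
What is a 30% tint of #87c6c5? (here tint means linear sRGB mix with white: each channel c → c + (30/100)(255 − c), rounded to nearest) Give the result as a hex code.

#abd7d6

#87c6c5 is rgb(135, 198, 197).
A 30% tint moves each channel 30% toward 255:
  R: 135 + 0.3×(255−135) = 135 + 36 = 171 → 171
  G: 198 + 0.3×(255−198) = 198 + 17.1 = 215.1 → 215
  B: 197 + 0.3×(255−197) = 197 + 17.4 = 214.4 → 214
rgb(171, 215, 214) = #abd7d6.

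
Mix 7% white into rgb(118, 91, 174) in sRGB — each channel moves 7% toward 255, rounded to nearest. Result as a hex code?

#8066b4

Per channel, c → c + 0.07(255 − c):
  R: 118 + 0.07×(255−118) = 118 + 9.59 = 127.59 → 128
  G: 91 + 0.07×(255−91) = 91 + 11.48 = 102.48 → 102
  B: 174 + 5.67 = 179.67 → 180
rgb(128, 102, 180) = #8066b4.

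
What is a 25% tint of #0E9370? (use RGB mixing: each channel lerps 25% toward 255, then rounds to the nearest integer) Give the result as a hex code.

#0E9370 is rgb(14, 147, 112).
Per channel, c → c + 0.25(255 − c):
  R: 14 + 0.25×(255−14) = 14 + 60.25 = 74.25 → 74
  G: 147 + 0.25×(255−147) = 147 + 27 = 174 → 174
  B: 112 + 35.75 = 147.75 → 148
rgb(74, 174, 148) = #4AAE94.

#4AAE94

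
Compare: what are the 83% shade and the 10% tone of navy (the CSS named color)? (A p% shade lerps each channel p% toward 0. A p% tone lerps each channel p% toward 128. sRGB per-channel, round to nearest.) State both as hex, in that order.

CSS navy is rgb(0, 0, 128).
83% shade:
  R: 0 + 0.83×(0−0) = 0 + 0 = 0 → 0
  G: 0 + 0.83×(0−0) = 0 + 0 = 0 → 0
  B: 128 − 106.24 = 21.76 → 22
  → #000016
10% tone:
  R: 0 + 0.1×(128−0) = 0 + 12.8 = 12.8 → 13
  G: 0 + 0.1×(128−0) = 0 + 12.8 = 12.8 → 13
  B: 128 + 0.1×(128−128) = 128 + 0 = 128 → 128
  → #0d0d80

#000016, #0d0d80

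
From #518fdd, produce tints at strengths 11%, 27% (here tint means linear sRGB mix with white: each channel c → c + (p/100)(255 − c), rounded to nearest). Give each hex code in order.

#649be1, #80ade6

#518fdd is rgb(81, 143, 221).
11%: (81 + 19.14 = 100.14→100, 143 + 12.32 = 155.32→155, 221 + 3.74 = 224.74→225) → #649be1
27%: (81 + 46.98 = 127.98→128, 143 + 30.24 = 173.24→173, 221 + 9.18 = 230.18→230) → #80ade6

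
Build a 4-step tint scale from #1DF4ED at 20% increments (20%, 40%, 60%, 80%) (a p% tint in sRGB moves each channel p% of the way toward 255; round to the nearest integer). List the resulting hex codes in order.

#4AF6F1, #77F8F4, #A5FBF8, #D2FDFB

#1DF4ED is rgb(29, 244, 237).
20%: (29 + 45.2 = 74.2→74, 244 + 2.2 = 246.2→246, 237 + 3.6 = 240.6→241) → #4AF6F1
40%: (29 + 90.4 = 119.4→119, 244 + 4.4 = 248.4→248, 237 + 7.2 = 244.2→244) → #77F8F4
60%: (29 + 135.6 = 164.6→165, 244 + 6.6 = 250.6→251, 237 + 10.8 = 247.8→248) → #A5FBF8
80%: (29 + 180.8 = 209.8→210, 244 + 8.8 = 252.8→253, 237 + 14.4 = 251.4→251) → #D2FDFB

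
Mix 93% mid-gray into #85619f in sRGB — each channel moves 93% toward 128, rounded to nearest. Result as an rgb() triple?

#85619f is rgb(133, 97, 159).
Lerp each channel 93% toward 128:
  R: 133 + 0.93×(128−133) = 133 − 4.65 = 128.35 → 128
  G: 97 + 0.93×(128−97) = 97 + 28.83 = 125.83 → 126
  B: 159 + 0.93×(128−159) = 159 − 28.83 = 130.17 → 130

rgb(128, 126, 130)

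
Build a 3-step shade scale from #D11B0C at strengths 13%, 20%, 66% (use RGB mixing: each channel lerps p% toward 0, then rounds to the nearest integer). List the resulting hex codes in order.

#B6170A, #A7160A, #470904

#D11B0C is rgb(209, 27, 12).
13%: (209 − 27.17 = 181.83→182, 27 − 3.51 = 23.49→23, 12 − 1.56 = 10.44→10) → #B6170A
20%: (209 − 41.8 = 167.2→167, 27 − 5.4 = 21.6→22, 12 − 2.4 = 9.6→10) → #A7160A
66%: (209 − 137.94 = 71.06→71, 27 − 17.82 = 9.18→9, 12 − 7.92 = 4.08→4) → #470904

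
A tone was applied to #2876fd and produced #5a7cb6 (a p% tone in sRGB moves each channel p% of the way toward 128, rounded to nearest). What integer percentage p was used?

57%

#2876fd is rgb(40, 118, 253); #5a7cb6 is rgb(90, 124, 182).
On the B channel (widest range): 182 ≈ 253 + (p/100)(128 − 253), so p ≈ 100×(182 − 253)/(128 − 253) = -7100/-125 = 56.80.
p = 57 reproduces all three channels after rounding.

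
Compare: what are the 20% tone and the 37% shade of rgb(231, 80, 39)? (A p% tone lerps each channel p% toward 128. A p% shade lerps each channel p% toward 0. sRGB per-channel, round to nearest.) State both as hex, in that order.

#d25a39, #923219

20% tone:
  R: 231 − 20.6 = 210.4 → 210
  G: 80 + 9.6 = 89.6 → 90
  B: 39 + 0.2×(128−39) = 39 + 17.8 = 56.8 → 57
  → #d25a39
37% shade:
  R: 231 − 85.47 = 145.53 → 146
  G: 80 − 29.6 = 50.4 → 50
  B: 39 + 0.37×(0−39) = 39 − 14.43 = 24.57 → 25
  → #923219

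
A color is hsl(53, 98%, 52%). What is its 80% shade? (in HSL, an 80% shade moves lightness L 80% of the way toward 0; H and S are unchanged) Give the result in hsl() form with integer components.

L moves 80% from 52 toward 0: 52 − 41.6 = 10.4 → 10.
H and S are unchanged.

hsl(53, 98%, 10%)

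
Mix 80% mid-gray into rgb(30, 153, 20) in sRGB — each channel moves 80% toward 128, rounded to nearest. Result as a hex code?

An 80% tone moves each channel 80% toward 128:
  R: 30 + 0.8×(128−30) = 30 + 78.4 = 108.4 → 108
  G: 153 + 0.8×(128−153) = 153 − 20 = 133 → 133
  B: 20 + 0.8×(128−20) = 20 + 86.4 = 106.4 → 106
rgb(108, 133, 106) = #6c856a.

#6c856a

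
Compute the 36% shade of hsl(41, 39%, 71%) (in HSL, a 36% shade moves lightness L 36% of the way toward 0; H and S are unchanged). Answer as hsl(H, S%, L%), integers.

L moves 36% from 71 toward 0: 71 − 25.56 = 45.44 → 45.
H and S are unchanged.

hsl(41, 39%, 45%)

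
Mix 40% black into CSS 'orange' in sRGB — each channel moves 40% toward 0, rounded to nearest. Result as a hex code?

#996300

CSS orange is rgb(255, 165, 0).
Lerp each channel 40% toward 0:
  R: 255 − 102 = 153 → 153
  G: 165 − 66 = 99 → 99
  B: 0 + 0 = 0 → 0
rgb(153, 99, 0) = #996300.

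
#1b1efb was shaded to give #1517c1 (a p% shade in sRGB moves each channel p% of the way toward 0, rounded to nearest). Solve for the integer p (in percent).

#1b1efb is rgb(27, 30, 251); #1517c1 is rgb(21, 23, 193).
On the B channel (widest range): 193 ≈ 251 + (p/100)(0 − 251), so p ≈ 100×(193 − 251)/(0 − 251) = -5800/-251 = 23.11.
p = 23 reproduces all three channels after rounding.

23%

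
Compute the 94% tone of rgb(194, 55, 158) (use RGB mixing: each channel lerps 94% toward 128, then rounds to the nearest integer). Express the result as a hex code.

Lerp each channel 94% toward 128:
  R: 194 − 62.04 = 131.96 → 132
  G: 55 + 0.94×(128−55) = 55 + 68.62 = 123.62 → 124
  B: 158 − 28.2 = 129.8 → 130
rgb(132, 124, 130) = #847c82.

#847c82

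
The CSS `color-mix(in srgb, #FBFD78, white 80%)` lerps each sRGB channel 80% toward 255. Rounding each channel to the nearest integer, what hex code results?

#FBFD78 is rgb(251, 253, 120).
An 80% tint moves each channel 80% toward 255:
  R: 251 + 0.8×(255−251) = 251 + 3.2 = 254.2 → 254
  G: 253 + 0.8×(255−253) = 253 + 1.6 = 254.6 → 255
  B: 120 + 0.8×(255−120) = 120 + 108 = 228 → 228
rgb(254, 255, 228) = #FEFFE4.

#FEFFE4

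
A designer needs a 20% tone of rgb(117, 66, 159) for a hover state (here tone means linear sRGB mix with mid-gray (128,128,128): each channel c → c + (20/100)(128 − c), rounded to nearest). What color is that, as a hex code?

Lerp each channel 20% toward 128:
  R: 117 + 0.2×(128−117) = 117 + 2.2 = 119.2 → 119
  G: 66 + 12.4 = 78.4 → 78
  B: 159 + 0.2×(128−159) = 159 − 6.2 = 152.8 → 153
rgb(119, 78, 153) = #774E99.

#774E99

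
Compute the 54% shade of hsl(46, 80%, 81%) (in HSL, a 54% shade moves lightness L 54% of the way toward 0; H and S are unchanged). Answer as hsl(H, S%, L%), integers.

L moves 54% from 81 toward 0: 81 − 43.74 = 37.26 → 37.
H and S are unchanged.

hsl(46, 80%, 37%)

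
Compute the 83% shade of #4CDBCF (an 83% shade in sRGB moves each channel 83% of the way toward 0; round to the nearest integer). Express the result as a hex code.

#4CDBCF is rgb(76, 219, 207).
Lerp each channel 83% toward 0:
  R: 76 − 63.08 = 12.92 → 13
  G: 219 + 0.83×(0−219) = 219 − 181.77 = 37.23 → 37
  B: 207 − 171.81 = 35.19 → 35
rgb(13, 37, 35) = #0D2523.

#0D2523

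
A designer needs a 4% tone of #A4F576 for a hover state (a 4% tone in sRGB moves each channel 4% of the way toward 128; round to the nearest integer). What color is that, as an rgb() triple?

rgb(163, 240, 118)

#A4F576 is rgb(164, 245, 118).
Per channel, c → c + 0.04(128 − c):
  R: 164 + 0.04×(128−164) = 164 − 1.44 = 162.56 → 163
  G: 245 + 0.04×(128−245) = 245 − 4.68 = 240.32 → 240
  B: 118 + 0.04×(128−118) = 118 + 0.4 = 118.4 → 118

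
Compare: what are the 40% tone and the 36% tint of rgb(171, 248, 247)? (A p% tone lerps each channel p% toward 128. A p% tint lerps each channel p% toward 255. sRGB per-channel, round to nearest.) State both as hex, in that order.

40% tone:
  R: 171 − 17.2 = 153.8 → 154
  G: 248 − 48 = 200 → 200
  B: 247 + 0.4×(128−247) = 247 − 47.6 = 199.4 → 199
  → #9AC8C7
36% tint:
  R: 171 + 30.24 = 201.24 → 201
  G: 248 + 0.36×(255−248) = 248 + 2.52 = 250.52 → 251
  B: 247 + 0.36×(255−247) = 247 + 2.88 = 249.88 → 250
  → #C9FBFA

#9AC8C7, #C9FBFA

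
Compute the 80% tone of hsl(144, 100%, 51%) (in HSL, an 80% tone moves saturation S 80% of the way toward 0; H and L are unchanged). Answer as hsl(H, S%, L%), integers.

S moves 80% from 100 toward 0: 100 − 80 = 20 → 20.
H and L are unchanged.

hsl(144, 20%, 51%)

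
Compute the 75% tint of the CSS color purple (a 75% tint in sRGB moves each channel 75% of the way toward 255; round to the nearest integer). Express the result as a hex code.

CSS purple is rgb(128, 0, 128).
A 75% tint moves each channel 75% toward 255:
  R: 128 + 95.25 = 223.25 → 223
  G: 0 + 191.25 = 191.25 → 191
  B: 128 + 0.75×(255−128) = 128 + 95.25 = 223.25 → 223
rgb(223, 191, 223) = #DFBFDF.

#DFBFDF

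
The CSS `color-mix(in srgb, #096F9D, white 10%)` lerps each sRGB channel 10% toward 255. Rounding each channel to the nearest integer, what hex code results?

#227DA7

#096F9D is rgb(9, 111, 157).
A 10% tint moves each channel 10% toward 255:
  R: 9 + 24.6 = 33.6 → 34
  G: 111 + 14.4 = 125.4 → 125
  B: 157 + 0.1×(255−157) = 157 + 9.8 = 166.8 → 167
rgb(34, 125, 167) = #227DA7.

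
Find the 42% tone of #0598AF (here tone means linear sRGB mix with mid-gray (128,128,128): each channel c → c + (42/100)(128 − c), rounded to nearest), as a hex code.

#0598AF is rgb(5, 152, 175).
Per channel, c → c + 0.42(128 − c):
  R: 5 + 0.42×(128−5) = 5 + 51.66 = 56.66 → 57
  G: 152 − 10.08 = 141.92 → 142
  B: 175 + 0.42×(128−175) = 175 − 19.74 = 155.26 → 155
rgb(57, 142, 155) = #398E9B.

#398E9B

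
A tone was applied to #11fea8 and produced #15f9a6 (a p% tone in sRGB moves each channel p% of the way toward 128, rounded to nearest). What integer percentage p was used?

4%

#11fea8 is rgb(17, 254, 168); #15f9a6 is rgb(21, 249, 166).
On the G channel (widest range): 249 ≈ 254 + (p/100)(128 − 254), so p ≈ 100×(249 − 254)/(128 − 254) = -500/-126 = 3.97.
p = 4 reproduces all three channels after rounding.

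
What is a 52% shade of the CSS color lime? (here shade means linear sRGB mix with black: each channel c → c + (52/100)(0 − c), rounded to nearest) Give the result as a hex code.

#007A00

CSS lime is rgb(0, 255, 0).
Per channel, c → c + 0.52(0 − c):
  R: 0 + 0.52×(0−0) = 0 + 0 = 0 → 0
  G: 255 − 132.6 = 122.4 → 122
  B: 0 + 0.52×(0−0) = 0 + 0 = 0 → 0
rgb(0, 122, 0) = #007A00.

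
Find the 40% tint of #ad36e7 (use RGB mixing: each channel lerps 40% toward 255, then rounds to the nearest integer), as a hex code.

#ce86f1

#ad36e7 is rgb(173, 54, 231).
Lerp each channel 40% toward 255:
  R: 173 + 0.4×(255−173) = 173 + 32.8 = 205.8 → 206
  G: 54 + 0.4×(255−54) = 54 + 80.4 = 134.4 → 134
  B: 231 + 0.4×(255−231) = 231 + 9.6 = 240.6 → 241
rgb(206, 134, 241) = #ce86f1.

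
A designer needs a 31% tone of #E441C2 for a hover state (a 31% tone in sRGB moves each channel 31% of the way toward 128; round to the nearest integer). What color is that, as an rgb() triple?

#E441C2 is rgb(228, 65, 194).
Lerp each channel 31% toward 128:
  R: 228 + 0.31×(128−228) = 228 − 31 = 197 → 197
  G: 65 + 19.53 = 84.53 → 85
  B: 194 + 0.31×(128−194) = 194 − 20.46 = 173.54 → 174

rgb(197, 85, 174)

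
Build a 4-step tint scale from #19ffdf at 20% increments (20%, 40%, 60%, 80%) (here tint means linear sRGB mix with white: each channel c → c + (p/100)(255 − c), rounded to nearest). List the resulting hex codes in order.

#19ffdf is rgb(25, 255, 223).
20%: (25 + 46 = 71→71, 255→255, 223 + 6.4 = 229.4→229) → #47ffe5
40%: (25 + 92 = 117→117, 255→255, 223 + 12.8 = 235.8→236) → #75ffec
60%: (25 + 138 = 163→163, 255→255, 223 + 19.2 = 242.2→242) → #a3fff2
80%: (25 + 184 = 209→209, 255→255, 223 + 25.6 = 248.6→249) → #d1fff9

#47ffe5, #75ffec, #a3fff2, #d1fff9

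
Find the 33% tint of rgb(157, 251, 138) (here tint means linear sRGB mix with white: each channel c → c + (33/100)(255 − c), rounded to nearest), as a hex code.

#BDFCB1

Lerp each channel 33% toward 255:
  R: 157 + 0.33×(255−157) = 157 + 32.34 = 189.34 → 189
  G: 251 + 0.33×(255−251) = 251 + 1.32 = 252.32 → 252
  B: 138 + 38.61 = 176.61 → 177
rgb(189, 252, 177) = #BDFCB1.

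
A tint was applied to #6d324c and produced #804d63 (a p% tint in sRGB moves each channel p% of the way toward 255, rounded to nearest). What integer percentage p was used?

#6d324c is rgb(109, 50, 76); #804d63 is rgb(128, 77, 99).
On the G channel (widest range): 77 ≈ 50 + (p/100)(255 − 50), so p ≈ 100×(77 − 50)/(255 − 50) = 2700/205 = 13.17.
p = 13 reproduces all three channels after rounding.

13%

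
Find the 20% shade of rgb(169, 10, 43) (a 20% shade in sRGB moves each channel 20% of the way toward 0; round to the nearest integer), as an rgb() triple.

A 20% shade moves each channel 20% toward 0:
  R: 169 + 0.2×(0−169) = 169 − 33.8 = 135.2 → 135
  G: 10 + 0.2×(0−10) = 10 − 2 = 8 → 8
  B: 43 − 8.6 = 34.4 → 34

rgb(135, 8, 34)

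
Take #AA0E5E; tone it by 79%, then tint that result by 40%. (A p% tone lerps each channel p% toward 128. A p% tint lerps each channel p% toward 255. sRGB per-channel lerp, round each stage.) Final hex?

#B8A4AF

#AA0E5E is rgb(170, 14, 94).
Per channel, c → c + 0.79(128 − c):
  R: 170 + 0.79×(128−170) = 170 − 33.18 = 136.82 → 137
  G: 14 + 90.06 = 104.06 → 104
  B: 94 + 26.86 = 120.86 → 121
After the tone: rgb(137, 104, 121) = #896879.
A 40% tint moves each channel 40% toward 255:
  R: 137 + 0.4×(255−137) = 137 + 47.2 = 184.2 → 184
  G: 104 + 0.4×(255−104) = 104 + 60.4 = 164.4 → 164
  B: 121 + 0.4×(255−121) = 121 + 53.6 = 174.6 → 175
rgb(184, 164, 175) = #B8A4AF.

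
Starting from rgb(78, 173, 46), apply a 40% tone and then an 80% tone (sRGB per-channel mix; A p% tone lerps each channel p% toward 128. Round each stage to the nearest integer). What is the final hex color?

#7a8576

A 40% tone moves each channel 40% toward 128:
  R: 78 + 0.4×(128−78) = 78 + 20 = 98 → 98
  G: 173 − 18 = 155 → 155
  B: 46 + 0.4×(128−46) = 46 + 32.8 = 78.8 → 79
After the tone: rgb(98, 155, 79) = #629b4f.
Lerp each channel 80% toward 128:
  R: 98 + 0.8×(128−98) = 98 + 24 = 122 → 122
  G: 155 − 21.6 = 133.4 → 133
  B: 79 + 0.8×(128−79) = 79 + 39.2 = 118.2 → 118
rgb(122, 133, 118) = #7a8576.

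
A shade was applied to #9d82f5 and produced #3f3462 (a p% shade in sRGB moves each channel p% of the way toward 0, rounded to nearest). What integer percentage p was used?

60%

#9d82f5 is rgb(157, 130, 245); #3f3462 is rgb(63, 52, 98).
On the B channel (widest range): 98 ≈ 245 + (p/100)(0 − 245), so p ≈ 100×(98 − 245)/(0 − 245) = -14700/-245 = 60.00.
p = 60 reproduces all three channels after rounding.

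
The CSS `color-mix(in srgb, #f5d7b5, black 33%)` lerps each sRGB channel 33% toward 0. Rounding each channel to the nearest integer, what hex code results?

#a49079

#f5d7b5 is rgb(245, 215, 181).
A 33% shade moves each channel 33% toward 0:
  R: 245 + 0.33×(0−245) = 245 − 80.85 = 164.15 → 164
  G: 215 − 70.95 = 144.05 → 144
  B: 181 + 0.33×(0−181) = 181 − 59.73 = 121.27 → 121
rgb(164, 144, 121) = #a49079.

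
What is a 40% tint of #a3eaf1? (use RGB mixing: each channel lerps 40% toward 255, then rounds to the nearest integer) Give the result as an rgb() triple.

#a3eaf1 is rgb(163, 234, 241).
Per channel, c → c + 0.4(255 − c):
  R: 163 + 0.4×(255−163) = 163 + 36.8 = 199.8 → 200
  G: 234 + 8.4 = 242.4 → 242
  B: 241 + 0.4×(255−241) = 241 + 5.6 = 246.6 → 247

rgb(200, 242, 247)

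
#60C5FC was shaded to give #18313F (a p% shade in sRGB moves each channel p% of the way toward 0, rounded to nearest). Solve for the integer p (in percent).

#60C5FC is rgb(96, 197, 252); #18313F is rgb(24, 49, 63).
On the B channel (widest range): 63 ≈ 252 + (p/100)(0 − 252), so p ≈ 100×(63 − 252)/(0 − 252) = -18900/-252 = 75.00.
p = 75 reproduces all three channels after rounding.

75%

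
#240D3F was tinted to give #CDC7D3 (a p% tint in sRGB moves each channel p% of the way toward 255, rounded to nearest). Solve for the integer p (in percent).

#240D3F is rgb(36, 13, 63); #CDC7D3 is rgb(205, 199, 211).
On the G channel (widest range): 199 ≈ 13 + (p/100)(255 − 13), so p ≈ 100×(199 − 13)/(255 − 13) = 18600/242 = 76.86.
p = 77 reproduces all three channels after rounding.

77%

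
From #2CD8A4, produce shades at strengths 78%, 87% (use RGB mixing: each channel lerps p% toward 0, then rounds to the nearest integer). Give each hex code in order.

#2CD8A4 is rgb(44, 216, 164).
78%: (44 − 34.32 = 9.68→10, 216 − 168.48 = 47.52→48, 164 − 127.92 = 36.08→36) → #0A3024
87%: (44 − 38.28 = 5.72→6, 216 − 187.92 = 28.08→28, 164 − 142.68 = 21.32→21) → #061C15

#0A3024, #061C15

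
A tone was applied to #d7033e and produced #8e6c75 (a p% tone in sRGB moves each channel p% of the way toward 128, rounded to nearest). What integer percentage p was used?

84%

#d7033e is rgb(215, 3, 62); #8e6c75 is rgb(142, 108, 117).
On the G channel (widest range): 108 ≈ 3 + (p/100)(128 − 3), so p ≈ 100×(108 − 3)/(128 − 3) = 10500/125 = 84.00.
p = 84 reproduces all three channels after rounding.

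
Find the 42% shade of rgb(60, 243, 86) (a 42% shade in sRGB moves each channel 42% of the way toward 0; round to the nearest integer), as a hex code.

#238D32

Per channel, c → c + 0.42(0 − c):
  R: 60 + 0.42×(0−60) = 60 − 25.2 = 34.8 → 35
  G: 243 + 0.42×(0−243) = 243 − 102.06 = 140.94 → 141
  B: 86 + 0.42×(0−86) = 86 − 36.12 = 49.88 → 50
rgb(35, 141, 50) = #238D32.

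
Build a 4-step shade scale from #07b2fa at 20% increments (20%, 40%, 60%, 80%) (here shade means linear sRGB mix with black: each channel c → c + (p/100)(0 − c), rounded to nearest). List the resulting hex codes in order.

#068ec8, #046b96, #034764, #012432

#07b2fa is rgb(7, 178, 250).
20%: (7 − 1.4 = 5.6→6, 178 − 35.6 = 142.4→142, 250 − 50 = 200→200) → #068ec8
40%: (7 − 2.8 = 4.2→4, 178 − 71.2 = 106.8→107, 250 − 100 = 150→150) → #046b96
60%: (7 − 4.2 = 2.8→3, 178 − 106.8 = 71.2→71, 250 − 150 = 100→100) → #034764
80%: (7 − 5.6 = 1.4→1, 178 − 142.4 = 35.6→36, 250 − 200 = 50→50) → #012432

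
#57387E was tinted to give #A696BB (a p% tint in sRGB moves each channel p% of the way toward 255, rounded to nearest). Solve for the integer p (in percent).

#57387E is rgb(87, 56, 126); #A696BB is rgb(166, 150, 187).
On the G channel (widest range): 150 ≈ 56 + (p/100)(255 − 56), so p ≈ 100×(150 − 56)/(255 − 56) = 9400/199 = 47.24.
p = 47 reproduces all three channels after rounding.

47%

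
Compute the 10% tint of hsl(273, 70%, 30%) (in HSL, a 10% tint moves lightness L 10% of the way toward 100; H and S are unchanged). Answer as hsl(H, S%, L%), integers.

L moves 10% from 30 toward 100: 30 + 7 = 37 → 37.
H and S are unchanged.

hsl(273, 70%, 37%)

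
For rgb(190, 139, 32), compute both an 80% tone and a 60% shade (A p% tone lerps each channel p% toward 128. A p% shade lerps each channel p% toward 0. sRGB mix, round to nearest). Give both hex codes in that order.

80% tone:
  R: 190 − 49.6 = 140.4 → 140
  G: 139 − 8.8 = 130.2 → 130
  B: 32 + 0.8×(128−32) = 32 + 76.8 = 108.8 → 109
  → #8C826D
60% shade:
  R: 190 + 0.6×(0−190) = 190 − 114 = 76 → 76
  G: 139 + 0.6×(0−139) = 139 − 83.4 = 55.6 → 56
  B: 32 + 0.6×(0−32) = 32 − 19.2 = 12.8 → 13
  → #4C380D

#8C826D, #4C380D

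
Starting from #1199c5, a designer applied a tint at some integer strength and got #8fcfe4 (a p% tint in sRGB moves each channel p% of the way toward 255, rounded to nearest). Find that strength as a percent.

#1199c5 is rgb(17, 153, 197); #8fcfe4 is rgb(143, 207, 228).
On the R channel (widest range): 143 ≈ 17 + (p/100)(255 − 17), so p ≈ 100×(143 − 17)/(255 − 17) = 12600/238 = 52.94.
p = 53 reproduces all three channels after rounding.

53%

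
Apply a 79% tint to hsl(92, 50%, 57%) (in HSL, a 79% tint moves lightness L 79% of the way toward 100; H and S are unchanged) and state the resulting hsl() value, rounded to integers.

L moves 79% from 57 toward 100: 57 + 33.97 = 90.97 → 91.
H and S are unchanged.

hsl(92, 50%, 91%)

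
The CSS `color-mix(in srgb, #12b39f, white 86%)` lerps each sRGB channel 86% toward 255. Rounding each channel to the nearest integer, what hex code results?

#12b39f is rgb(18, 179, 159).
Lerp each channel 86% toward 255:
  R: 18 + 0.86×(255−18) = 18 + 203.82 = 221.82 → 222
  G: 179 + 0.86×(255−179) = 179 + 65.36 = 244.36 → 244
  B: 159 + 82.56 = 241.56 → 242
rgb(222, 244, 242) = #def4f2.

#def4f2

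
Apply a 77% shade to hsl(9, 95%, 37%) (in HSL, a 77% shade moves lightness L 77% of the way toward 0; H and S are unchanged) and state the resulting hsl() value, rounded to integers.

hsl(9, 95%, 9%)

L moves 77% from 37 toward 0: 37 − 28.49 = 8.51 → 9.
H and S are unchanged.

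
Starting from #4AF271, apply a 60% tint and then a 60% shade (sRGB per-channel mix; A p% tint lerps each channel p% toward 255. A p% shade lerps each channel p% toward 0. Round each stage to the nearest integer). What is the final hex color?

#49644F

#4AF271 is rgb(74, 242, 113).
Lerp each channel 60% toward 255:
  R: 74 + 0.6×(255−74) = 74 + 108.6 = 182.6 → 183
  G: 242 + 0.6×(255−242) = 242 + 7.8 = 249.8 → 250
  B: 113 + 85.2 = 198.2 → 198
After the tint: rgb(183, 250, 198) = #B7FAC6.
Lerp each channel 60% toward 0:
  R: 183 + 0.6×(0−183) = 183 − 109.8 = 73.2 → 73
  G: 250 − 150 = 100 → 100
  B: 198 + 0.6×(0−198) = 198 − 118.8 = 79.2 → 79
rgb(73, 100, 79) = #49644F.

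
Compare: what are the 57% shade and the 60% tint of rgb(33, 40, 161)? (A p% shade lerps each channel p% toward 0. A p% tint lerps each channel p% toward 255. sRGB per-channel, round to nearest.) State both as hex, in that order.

#0E1145, #A6A9D9

57% shade:
  R: 33 + 0.57×(0−33) = 33 − 18.81 = 14.19 → 14
  G: 40 + 0.57×(0−40) = 40 − 22.8 = 17.2 → 17
  B: 161 − 91.77 = 69.23 → 69
  → #0E1145
60% tint:
  R: 33 + 133.2 = 166.2 → 166
  G: 40 + 129 = 169 → 169
  B: 161 + 56.4 = 217.4 → 217
  → #A6A9D9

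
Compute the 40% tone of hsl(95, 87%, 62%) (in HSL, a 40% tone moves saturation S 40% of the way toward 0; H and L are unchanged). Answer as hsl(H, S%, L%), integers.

hsl(95, 52%, 62%)

S moves 40% from 87 toward 0: 87 − 34.8 = 52.2 → 52.
H and L are unchanged.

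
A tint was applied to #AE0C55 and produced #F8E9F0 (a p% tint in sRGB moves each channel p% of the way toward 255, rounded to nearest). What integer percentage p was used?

#AE0C55 is rgb(174, 12, 85); #F8E9F0 is rgb(248, 233, 240).
On the G channel (widest range): 233 ≈ 12 + (p/100)(255 − 12), so p ≈ 100×(233 − 12)/(255 − 12) = 22100/243 = 90.95.
p = 91 reproduces all three channels after rounding.

91%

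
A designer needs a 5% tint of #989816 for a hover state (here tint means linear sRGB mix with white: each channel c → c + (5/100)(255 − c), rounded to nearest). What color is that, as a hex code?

#9D9D22

#989816 is rgb(152, 152, 22).
A 5% tint moves each channel 5% toward 255:
  R: 152 + 0.05×(255−152) = 152 + 5.15 = 157.15 → 157
  G: 152 + 0.05×(255−152) = 152 + 5.15 = 157.15 → 157
  B: 22 + 0.05×(255−22) = 22 + 11.65 = 33.65 → 34
rgb(157, 157, 34) = #9D9D22.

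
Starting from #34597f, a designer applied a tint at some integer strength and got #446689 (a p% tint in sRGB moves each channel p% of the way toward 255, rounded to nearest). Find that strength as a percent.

#34597f is rgb(52, 89, 127); #446689 is rgb(68, 102, 137).
On the R channel (widest range): 68 ≈ 52 + (p/100)(255 − 52), so p ≈ 100×(68 − 52)/(255 − 52) = 1600/203 = 7.88.
p = 8 reproduces all three channels after rounding.

8%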